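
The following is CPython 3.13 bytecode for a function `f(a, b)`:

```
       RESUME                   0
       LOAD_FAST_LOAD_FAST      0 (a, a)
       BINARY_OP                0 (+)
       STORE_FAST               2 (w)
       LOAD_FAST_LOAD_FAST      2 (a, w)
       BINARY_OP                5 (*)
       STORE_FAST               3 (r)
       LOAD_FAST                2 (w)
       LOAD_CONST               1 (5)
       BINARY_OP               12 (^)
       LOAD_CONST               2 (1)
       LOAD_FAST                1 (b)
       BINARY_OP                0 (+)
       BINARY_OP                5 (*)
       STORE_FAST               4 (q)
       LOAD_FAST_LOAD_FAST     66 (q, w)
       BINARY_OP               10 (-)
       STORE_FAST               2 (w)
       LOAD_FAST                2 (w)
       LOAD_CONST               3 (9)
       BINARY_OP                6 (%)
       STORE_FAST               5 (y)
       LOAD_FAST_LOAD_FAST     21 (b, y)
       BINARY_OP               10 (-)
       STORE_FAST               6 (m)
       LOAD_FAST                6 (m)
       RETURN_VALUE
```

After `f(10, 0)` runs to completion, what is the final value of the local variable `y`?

LOAD_FAST_LOAD_FAST a,a → push 10,10. Stack: [10, 10]
BINARY_OP + → 10 + 10 = 20. Stack: [20]
STORE_FAST w → w=20. Stack: []
LOAD_FAST_LOAD_FAST a,w → push 10,20. Stack: [10, 20]
BINARY_OP * → 10 * 20 = 200. Stack: [200]
STORE_FAST r → r=200. Stack: []
LOAD_FAST w → push 20. Stack: [20]
LOAD_CONST → push 5. Stack: [20, 5]
BINARY_OP ^ → 20 ^ 5 = 17. Stack: [17]
LOAD_CONST → push 1. Stack: [17, 1]
LOAD_FAST b → push 0. Stack: [17, 1, 0]
BINARY_OP + → 1 + 0 = 1. Stack: [17, 1]
BINARY_OP * → 17 * 1 = 17. Stack: [17]
STORE_FAST q → q=17. Stack: []
LOAD_FAST_LOAD_FAST q,w → push 17,20. Stack: [17, 20]
BINARY_OP - → 17 - 20 = -3. Stack: [-3]
STORE_FAST w → w=-3. Stack: []
LOAD_FAST w → push -3. Stack: [-3]
LOAD_CONST → push 9. Stack: [-3, 9]
BINARY_OP % → -3 % 9 = 6. Stack: [6]
STORE_FAST y → y=6. Stack: []
LOAD_FAST_LOAD_FAST b,y → push 0,6. Stack: [0, 6]
BINARY_OP - → 0 - 6 = -6. Stack: [-6]
STORE_FAST m → m=-6. Stack: []
LOAD_FAST m → push -6. Stack: [-6]
RETURN_VALUE → return -6.

6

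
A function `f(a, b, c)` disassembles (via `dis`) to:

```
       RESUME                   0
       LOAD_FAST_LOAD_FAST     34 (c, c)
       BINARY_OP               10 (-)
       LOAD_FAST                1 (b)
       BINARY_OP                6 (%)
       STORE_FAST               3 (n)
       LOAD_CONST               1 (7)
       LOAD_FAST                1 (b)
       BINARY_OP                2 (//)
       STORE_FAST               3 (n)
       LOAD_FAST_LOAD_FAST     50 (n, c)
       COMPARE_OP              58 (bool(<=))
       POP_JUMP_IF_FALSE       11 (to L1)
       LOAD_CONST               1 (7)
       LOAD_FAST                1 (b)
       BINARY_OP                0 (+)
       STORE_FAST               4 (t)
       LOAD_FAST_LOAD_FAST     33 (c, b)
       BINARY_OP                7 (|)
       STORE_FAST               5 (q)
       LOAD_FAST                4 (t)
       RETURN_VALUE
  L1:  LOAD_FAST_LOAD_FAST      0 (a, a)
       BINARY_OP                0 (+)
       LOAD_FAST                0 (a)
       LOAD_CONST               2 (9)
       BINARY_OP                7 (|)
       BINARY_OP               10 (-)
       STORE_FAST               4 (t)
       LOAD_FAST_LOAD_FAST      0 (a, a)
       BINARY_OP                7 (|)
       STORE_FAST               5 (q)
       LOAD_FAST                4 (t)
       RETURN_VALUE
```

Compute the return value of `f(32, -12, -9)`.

LOAD_FAST_LOAD_FAST c,c → push -9,-9. Stack: [-9, -9]
BINARY_OP - → -9 - -9 = 0. Stack: [0]
LOAD_FAST b → push -12. Stack: [0, -12]
BINARY_OP % → 0 % -12 = 0. Stack: [0]
STORE_FAST n → n=0. Stack: []
LOAD_CONST → push 7. Stack: [7]
LOAD_FAST b → push -12. Stack: [7, -12]
BINARY_OP // → 7 // -12 = -1. Stack: [-1]
STORE_FAST n → n=-1. Stack: []
LOAD_FAST_LOAD_FAST n,c → push -1,-9. Stack: [-1, -9]
COMPARE_OP bool(<=) → -1 vs -9 = False. Stack: [False]
POP_JUMP_IF_FALSE → pop False; jump. Stack: []
LOAD_FAST_LOAD_FAST a,a → push 32,32. Stack: [32, 32]
BINARY_OP + → 32 + 32 = 64. Stack: [64]
LOAD_FAST a → push 32. Stack: [64, 32]
LOAD_CONST → push 9. Stack: [64, 32, 9]
BINARY_OP | → 32 | 9 = 41. Stack: [64, 41]
BINARY_OP - → 64 - 41 = 23. Stack: [23]
STORE_FAST t → t=23. Stack: []
LOAD_FAST_LOAD_FAST a,a → push 32,32. Stack: [32, 32]
BINARY_OP | → 32 | 32 = 32. Stack: [32]
STORE_FAST q → q=32. Stack: []
LOAD_FAST t → push 23. Stack: [23]
RETURN_VALUE → return 23.

23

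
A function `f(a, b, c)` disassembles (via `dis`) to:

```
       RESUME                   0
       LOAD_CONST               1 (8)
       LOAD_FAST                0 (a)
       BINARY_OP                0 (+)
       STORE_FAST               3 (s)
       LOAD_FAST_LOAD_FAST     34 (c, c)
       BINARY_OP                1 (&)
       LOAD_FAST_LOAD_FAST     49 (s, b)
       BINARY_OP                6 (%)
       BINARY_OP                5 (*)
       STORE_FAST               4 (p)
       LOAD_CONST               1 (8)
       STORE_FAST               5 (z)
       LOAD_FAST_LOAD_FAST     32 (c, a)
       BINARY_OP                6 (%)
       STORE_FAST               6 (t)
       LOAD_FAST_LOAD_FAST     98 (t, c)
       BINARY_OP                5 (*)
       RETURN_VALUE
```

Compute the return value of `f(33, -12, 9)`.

LOAD_CONST → push 8. Stack: [8]
LOAD_FAST a → push 33. Stack: [8, 33]
BINARY_OP + → 8 + 33 = 41. Stack: [41]
STORE_FAST s → s=41. Stack: []
LOAD_FAST_LOAD_FAST c,c → push 9,9. Stack: [9, 9]
BINARY_OP & → 9 & 9 = 9. Stack: [9]
LOAD_FAST_LOAD_FAST s,b → push 41,-12. Stack: [9, 41, -12]
BINARY_OP % → 41 % -12 = -7. Stack: [9, -7]
BINARY_OP * → 9 * -7 = -63. Stack: [-63]
STORE_FAST p → p=-63. Stack: []
LOAD_CONST → push 8. Stack: [8]
STORE_FAST z → z=8. Stack: []
LOAD_FAST_LOAD_FAST c,a → push 9,33. Stack: [9, 33]
BINARY_OP % → 9 % 33 = 9. Stack: [9]
STORE_FAST t → t=9. Stack: []
LOAD_FAST_LOAD_FAST t,c → push 9,9. Stack: [9, 9]
BINARY_OP * → 9 * 9 = 81. Stack: [81]
RETURN_VALUE → return 81.

81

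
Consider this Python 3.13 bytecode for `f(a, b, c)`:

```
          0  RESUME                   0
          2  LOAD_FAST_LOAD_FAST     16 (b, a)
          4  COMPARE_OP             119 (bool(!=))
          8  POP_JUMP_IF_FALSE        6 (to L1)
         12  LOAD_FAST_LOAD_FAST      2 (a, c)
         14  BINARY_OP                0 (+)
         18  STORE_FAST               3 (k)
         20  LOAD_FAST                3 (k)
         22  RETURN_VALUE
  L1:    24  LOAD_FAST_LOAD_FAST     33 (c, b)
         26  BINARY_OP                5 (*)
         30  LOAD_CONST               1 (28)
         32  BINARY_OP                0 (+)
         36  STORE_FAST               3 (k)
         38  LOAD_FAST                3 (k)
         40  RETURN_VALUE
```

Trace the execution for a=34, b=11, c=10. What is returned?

44

LOAD_FAST_LOAD_FAST b,a → push 11,34. Stack: [11, 34]
COMPARE_OP bool(!=) → 11 vs 34 = True. Stack: [True]
POP_JUMP_IF_FALSE → pop True; no jump. Stack: []
LOAD_FAST_LOAD_FAST a,c → push 34,10. Stack: [34, 10]
BINARY_OP + → 34 + 10 = 44. Stack: [44]
STORE_FAST k → k=44. Stack: []
LOAD_FAST k → push 44. Stack: [44]
RETURN_VALUE → return 44.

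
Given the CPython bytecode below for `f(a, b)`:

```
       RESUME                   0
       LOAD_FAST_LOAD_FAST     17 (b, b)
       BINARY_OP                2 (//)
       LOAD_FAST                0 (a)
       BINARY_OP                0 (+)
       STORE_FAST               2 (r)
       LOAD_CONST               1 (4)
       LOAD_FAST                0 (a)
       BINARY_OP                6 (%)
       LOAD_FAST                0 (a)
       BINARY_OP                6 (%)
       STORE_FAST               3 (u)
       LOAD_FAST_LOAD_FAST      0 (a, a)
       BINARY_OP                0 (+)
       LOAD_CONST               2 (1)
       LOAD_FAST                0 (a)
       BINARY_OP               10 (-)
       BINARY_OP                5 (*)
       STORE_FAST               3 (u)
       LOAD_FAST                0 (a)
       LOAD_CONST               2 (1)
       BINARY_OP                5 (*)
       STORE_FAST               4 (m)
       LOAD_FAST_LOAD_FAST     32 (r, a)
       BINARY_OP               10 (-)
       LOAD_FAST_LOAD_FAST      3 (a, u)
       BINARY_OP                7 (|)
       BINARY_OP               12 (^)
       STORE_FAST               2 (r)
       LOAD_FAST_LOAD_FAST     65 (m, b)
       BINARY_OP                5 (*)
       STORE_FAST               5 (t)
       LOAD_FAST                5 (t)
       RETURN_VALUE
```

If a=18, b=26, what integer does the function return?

468

LOAD_FAST_LOAD_FAST b,b → push 26,26. Stack: [26, 26]
BINARY_OP // → 26 // 26 = 1. Stack: [1]
LOAD_FAST a → push 18. Stack: [1, 18]
BINARY_OP + → 1 + 18 = 19. Stack: [19]
STORE_FAST r → r=19. Stack: []
LOAD_CONST → push 4. Stack: [4]
LOAD_FAST a → push 18. Stack: [4, 18]
BINARY_OP % → 4 % 18 = 4. Stack: [4]
LOAD_FAST a → push 18. Stack: [4, 18]
BINARY_OP % → 4 % 18 = 4. Stack: [4]
STORE_FAST u → u=4. Stack: []
LOAD_FAST_LOAD_FAST a,a → push 18,18. Stack: [18, 18]
BINARY_OP + → 18 + 18 = 36. Stack: [36]
LOAD_CONST → push 1. Stack: [36, 1]
LOAD_FAST a → push 18. Stack: [36, 1, 18]
BINARY_OP - → 1 - 18 = -17. Stack: [36, -17]
BINARY_OP * → 36 * -17 = -612. Stack: [-612]
STORE_FAST u → u=-612. Stack: []
LOAD_FAST a → push 18. Stack: [18]
LOAD_CONST → push 1. Stack: [18, 1]
BINARY_OP * → 18 * 1 = 18. Stack: [18]
STORE_FAST m → m=18. Stack: []
LOAD_FAST_LOAD_FAST r,a → push 19,18. Stack: [19, 18]
BINARY_OP - → 19 - 18 = 1. Stack: [1]
LOAD_FAST_LOAD_FAST a,u → push 18,-612. Stack: [1, 18, -612]
BINARY_OP | → 18 | -612 = -610. Stack: [1, -610]
BINARY_OP ^ → 1 ^ -610 = -609. Stack: [-609]
STORE_FAST r → r=-609. Stack: []
LOAD_FAST_LOAD_FAST m,b → push 18,26. Stack: [18, 26]
BINARY_OP * → 18 * 26 = 468. Stack: [468]
STORE_FAST t → t=468. Stack: []
LOAD_FAST t → push 468. Stack: [468]
RETURN_VALUE → return 468.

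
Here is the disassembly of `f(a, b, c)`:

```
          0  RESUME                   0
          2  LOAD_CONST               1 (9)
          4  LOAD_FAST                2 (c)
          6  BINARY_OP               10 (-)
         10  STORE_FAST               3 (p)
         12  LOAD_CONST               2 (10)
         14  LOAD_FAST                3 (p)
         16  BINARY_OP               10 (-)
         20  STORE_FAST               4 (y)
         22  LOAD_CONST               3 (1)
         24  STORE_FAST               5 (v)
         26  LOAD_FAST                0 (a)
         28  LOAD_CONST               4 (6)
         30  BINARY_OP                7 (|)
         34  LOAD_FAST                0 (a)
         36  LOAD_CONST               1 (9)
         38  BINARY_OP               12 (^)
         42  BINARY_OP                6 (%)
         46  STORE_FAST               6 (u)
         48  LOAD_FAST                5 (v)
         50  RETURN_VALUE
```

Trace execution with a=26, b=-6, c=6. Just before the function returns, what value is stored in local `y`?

LOAD_CONST → push 9. Stack: [9]
LOAD_FAST c → push 6. Stack: [9, 6]
BINARY_OP - → 9 - 6 = 3. Stack: [3]
STORE_FAST p → p=3. Stack: []
LOAD_CONST → push 10. Stack: [10]
LOAD_FAST p → push 3. Stack: [10, 3]
BINARY_OP - → 10 - 3 = 7. Stack: [7]
STORE_FAST y → y=7. Stack: []
LOAD_CONST → push 1. Stack: [1]
STORE_FAST v → v=1. Stack: []
LOAD_FAST a → push 26. Stack: [26]
LOAD_CONST → push 6. Stack: [26, 6]
BINARY_OP | → 26 | 6 = 30. Stack: [30]
LOAD_FAST a → push 26. Stack: [30, 26]
LOAD_CONST → push 9. Stack: [30, 26, 9]
BINARY_OP ^ → 26 ^ 9 = 19. Stack: [30, 19]
BINARY_OP % → 30 % 19 = 11. Stack: [11]
STORE_FAST u → u=11. Stack: []
LOAD_FAST v → push 1. Stack: [1]
RETURN_VALUE → return 1.

7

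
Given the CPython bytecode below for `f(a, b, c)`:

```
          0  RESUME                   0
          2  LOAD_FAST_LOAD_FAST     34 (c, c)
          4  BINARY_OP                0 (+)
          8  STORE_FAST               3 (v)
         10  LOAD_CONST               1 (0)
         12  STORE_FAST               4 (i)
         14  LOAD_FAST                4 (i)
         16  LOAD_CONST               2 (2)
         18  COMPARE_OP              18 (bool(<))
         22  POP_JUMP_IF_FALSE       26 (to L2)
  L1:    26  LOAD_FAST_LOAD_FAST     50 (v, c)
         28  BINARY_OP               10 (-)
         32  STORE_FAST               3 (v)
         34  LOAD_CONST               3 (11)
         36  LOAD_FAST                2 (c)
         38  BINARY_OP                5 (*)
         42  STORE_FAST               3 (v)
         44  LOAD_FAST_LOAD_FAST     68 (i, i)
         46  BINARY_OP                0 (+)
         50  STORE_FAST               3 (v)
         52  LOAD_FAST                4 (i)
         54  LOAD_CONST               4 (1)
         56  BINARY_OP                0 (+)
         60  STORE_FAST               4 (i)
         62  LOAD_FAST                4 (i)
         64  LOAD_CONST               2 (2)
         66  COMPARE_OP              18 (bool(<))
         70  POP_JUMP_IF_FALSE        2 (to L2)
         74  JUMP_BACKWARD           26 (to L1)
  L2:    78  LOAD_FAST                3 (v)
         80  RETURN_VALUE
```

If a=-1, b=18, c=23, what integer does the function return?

2

LOAD_FAST_LOAD_FAST c,c → push 23,23. Stack: [23, 23]
BINARY_OP + → 23 + 23 = 46. Stack: [46]
STORE_FAST v → v=46. Stack: []
LOAD_CONST → push 0. Stack: [0]
STORE_FAST i → i=0. Stack: []
LOAD_FAST i → push 0. Stack: [0]
LOAD_CONST → push 2. Stack: [0, 2]
COMPARE_OP bool(<) → 0 vs 2 = True. Stack: [True]
POP_JUMP_IF_FALSE → pop True; no jump. Stack: []
LOAD_FAST_LOAD_FAST v,c → push 46,23. Stack: [46, 23]
BINARY_OP - → 46 - 23 = 23. Stack: [23]
STORE_FAST v → v=23. Stack: []
LOAD_CONST → push 11. Stack: [11]
LOAD_FAST c → push 23. Stack: [11, 23]
BINARY_OP * → 11 * 23 = 253. Stack: [253]
STORE_FAST v → v=253. Stack: []
LOAD_FAST_LOAD_FAST i,i → push 0,0. Stack: [0, 0]
BINARY_OP + → 0 + 0 = 0. Stack: [0]
STORE_FAST v → v=0. Stack: []
LOAD_FAST i → push 0. Stack: [0]
LOAD_CONST → push 1. Stack: [0, 1]
BINARY_OP + → 0 + 1 = 1. Stack: [1]
STORE_FAST i → i=1. Stack: []
LOAD_FAST i → push 1. Stack: [1]
LOAD_CONST → push 2. Stack: [1, 2]
COMPARE_OP bool(<) → 1 vs 2 = True. Stack: [True]
POP_JUMP_IF_FALSE → pop True; no jump. Stack: []
LOAD_FAST_LOAD_FAST v,c → push 0,23. Stack: [0, 23]
BINARY_OP - → 0 - 23 = -23. Stack: [-23]
STORE_FAST v → v=-23. Stack: []
LOAD_CONST → push 11. Stack: [11]
LOAD_FAST c → push 23. Stack: [11, 23]
BINARY_OP * → 11 * 23 = 253. Stack: [253]
STORE_FAST v → v=253. Stack: []
LOAD_FAST_LOAD_FAST i,i → push 1,1. Stack: [1, 1]
BINARY_OP + → 1 + 1 = 2. Stack: [2]
STORE_FAST v → v=2. Stack: []
LOAD_FAST i → push 1. Stack: [1]
LOAD_CONST → push 1. Stack: [1, 1]
BINARY_OP + → 1 + 1 = 2. Stack: [2]
STORE_FAST i → i=2. Stack: []
LOAD_FAST i → push 2. Stack: [2]
LOAD_CONST → push 2. Stack: [2, 2]
COMPARE_OP bool(<) → 2 vs 2 = False. Stack: [False]
POP_JUMP_IF_FALSE → pop False; jump. Stack: []
LOAD_FAST v → push 2. Stack: [2]
RETURN_VALUE → return 2.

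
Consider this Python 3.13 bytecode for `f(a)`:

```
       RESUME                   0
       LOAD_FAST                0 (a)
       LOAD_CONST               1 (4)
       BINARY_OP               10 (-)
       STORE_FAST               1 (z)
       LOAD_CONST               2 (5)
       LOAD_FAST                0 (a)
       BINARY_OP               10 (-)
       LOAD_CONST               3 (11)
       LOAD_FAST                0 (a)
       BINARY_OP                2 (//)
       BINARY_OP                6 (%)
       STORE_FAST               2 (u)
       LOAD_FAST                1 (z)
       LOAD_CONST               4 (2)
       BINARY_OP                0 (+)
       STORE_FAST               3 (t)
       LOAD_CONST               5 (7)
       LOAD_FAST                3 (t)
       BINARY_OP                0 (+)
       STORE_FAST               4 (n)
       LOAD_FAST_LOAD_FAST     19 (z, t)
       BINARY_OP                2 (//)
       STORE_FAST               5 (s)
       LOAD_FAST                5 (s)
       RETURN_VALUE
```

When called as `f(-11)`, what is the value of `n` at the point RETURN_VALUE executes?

LOAD_FAST a → push -11. Stack: [-11]
LOAD_CONST → push 4. Stack: [-11, 4]
BINARY_OP - → -11 - 4 = -15. Stack: [-15]
STORE_FAST z → z=-15. Stack: []
LOAD_CONST → push 5. Stack: [5]
LOAD_FAST a → push -11. Stack: [5, -11]
BINARY_OP - → 5 - -11 = 16. Stack: [16]
LOAD_CONST → push 11. Stack: [16, 11]
LOAD_FAST a → push -11. Stack: [16, 11, -11]
BINARY_OP // → 11 // -11 = -1. Stack: [16, -1]
BINARY_OP % → 16 % -1 = 0. Stack: [0]
STORE_FAST u → u=0. Stack: []
LOAD_FAST z → push -15. Stack: [-15]
LOAD_CONST → push 2. Stack: [-15, 2]
BINARY_OP + → -15 + 2 = -13. Stack: [-13]
STORE_FAST t → t=-13. Stack: []
LOAD_CONST → push 7. Stack: [7]
LOAD_FAST t → push -13. Stack: [7, -13]
BINARY_OP + → 7 + -13 = -6. Stack: [-6]
STORE_FAST n → n=-6. Stack: []
LOAD_FAST_LOAD_FAST z,t → push -15,-13. Stack: [-15, -13]
BINARY_OP // → -15 // -13 = 1. Stack: [1]
STORE_FAST s → s=1. Stack: []
LOAD_FAST s → push 1. Stack: [1]
RETURN_VALUE → return 1.

-6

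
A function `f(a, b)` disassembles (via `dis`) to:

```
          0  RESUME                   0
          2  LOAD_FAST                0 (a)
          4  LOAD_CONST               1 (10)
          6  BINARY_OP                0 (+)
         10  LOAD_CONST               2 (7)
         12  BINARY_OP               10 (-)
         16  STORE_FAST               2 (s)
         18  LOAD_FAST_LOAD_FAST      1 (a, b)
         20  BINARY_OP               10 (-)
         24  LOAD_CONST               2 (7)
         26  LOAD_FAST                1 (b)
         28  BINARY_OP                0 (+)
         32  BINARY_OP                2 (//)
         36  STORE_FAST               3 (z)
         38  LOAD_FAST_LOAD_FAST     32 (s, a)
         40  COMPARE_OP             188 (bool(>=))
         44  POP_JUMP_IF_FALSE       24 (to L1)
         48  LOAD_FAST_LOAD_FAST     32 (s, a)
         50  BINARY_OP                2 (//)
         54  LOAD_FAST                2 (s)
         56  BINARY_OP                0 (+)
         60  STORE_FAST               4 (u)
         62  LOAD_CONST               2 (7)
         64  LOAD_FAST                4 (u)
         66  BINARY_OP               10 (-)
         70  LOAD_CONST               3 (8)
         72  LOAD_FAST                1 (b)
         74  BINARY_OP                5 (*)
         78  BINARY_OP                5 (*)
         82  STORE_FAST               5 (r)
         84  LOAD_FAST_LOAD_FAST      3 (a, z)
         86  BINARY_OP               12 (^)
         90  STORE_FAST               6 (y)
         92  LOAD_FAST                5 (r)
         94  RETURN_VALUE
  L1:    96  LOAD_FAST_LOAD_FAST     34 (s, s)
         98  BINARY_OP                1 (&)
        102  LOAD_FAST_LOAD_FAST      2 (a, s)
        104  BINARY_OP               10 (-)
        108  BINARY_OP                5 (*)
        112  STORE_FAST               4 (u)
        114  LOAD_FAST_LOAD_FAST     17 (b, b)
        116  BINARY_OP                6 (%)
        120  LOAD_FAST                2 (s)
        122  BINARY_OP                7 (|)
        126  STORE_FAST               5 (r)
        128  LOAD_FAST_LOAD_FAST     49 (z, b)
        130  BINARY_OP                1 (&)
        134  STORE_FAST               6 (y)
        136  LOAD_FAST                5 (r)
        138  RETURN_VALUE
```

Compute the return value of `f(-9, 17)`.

LOAD_FAST a → push -9. Stack: [-9]
LOAD_CONST → push 10. Stack: [-9, 10]
BINARY_OP + → -9 + 10 = 1. Stack: [1]
LOAD_CONST → push 7. Stack: [1, 7]
BINARY_OP - → 1 - 7 = -6. Stack: [-6]
STORE_FAST s → s=-6. Stack: []
LOAD_FAST_LOAD_FAST a,b → push -9,17. Stack: [-9, 17]
BINARY_OP - → -9 - 17 = -26. Stack: [-26]
LOAD_CONST → push 7. Stack: [-26, 7]
LOAD_FAST b → push 17. Stack: [-26, 7, 17]
BINARY_OP + → 7 + 17 = 24. Stack: [-26, 24]
BINARY_OP // → -26 // 24 = -2. Stack: [-2]
STORE_FAST z → z=-2. Stack: []
LOAD_FAST_LOAD_FAST s,a → push -6,-9. Stack: [-6, -9]
COMPARE_OP bool(>=) → -6 vs -9 = True. Stack: [True]
POP_JUMP_IF_FALSE → pop True; no jump. Stack: []
LOAD_FAST_LOAD_FAST s,a → push -6,-9. Stack: [-6, -9]
BINARY_OP // → -6 // -9 = 0. Stack: [0]
LOAD_FAST s → push -6. Stack: [0, -6]
BINARY_OP + → 0 + -6 = -6. Stack: [-6]
STORE_FAST u → u=-6. Stack: []
LOAD_CONST → push 7. Stack: [7]
LOAD_FAST u → push -6. Stack: [7, -6]
BINARY_OP - → 7 - -6 = 13. Stack: [13]
LOAD_CONST → push 8. Stack: [13, 8]
LOAD_FAST b → push 17. Stack: [13, 8, 17]
BINARY_OP * → 8 * 17 = 136. Stack: [13, 136]
BINARY_OP * → 13 * 136 = 1768. Stack: [1768]
STORE_FAST r → r=1768. Stack: []
LOAD_FAST_LOAD_FAST a,z → push -9,-2. Stack: [-9, -2]
BINARY_OP ^ → -9 ^ -2 = 9. Stack: [9]
STORE_FAST y → y=9. Stack: []
LOAD_FAST r → push 1768. Stack: [1768]
RETURN_VALUE → return 1768.

1768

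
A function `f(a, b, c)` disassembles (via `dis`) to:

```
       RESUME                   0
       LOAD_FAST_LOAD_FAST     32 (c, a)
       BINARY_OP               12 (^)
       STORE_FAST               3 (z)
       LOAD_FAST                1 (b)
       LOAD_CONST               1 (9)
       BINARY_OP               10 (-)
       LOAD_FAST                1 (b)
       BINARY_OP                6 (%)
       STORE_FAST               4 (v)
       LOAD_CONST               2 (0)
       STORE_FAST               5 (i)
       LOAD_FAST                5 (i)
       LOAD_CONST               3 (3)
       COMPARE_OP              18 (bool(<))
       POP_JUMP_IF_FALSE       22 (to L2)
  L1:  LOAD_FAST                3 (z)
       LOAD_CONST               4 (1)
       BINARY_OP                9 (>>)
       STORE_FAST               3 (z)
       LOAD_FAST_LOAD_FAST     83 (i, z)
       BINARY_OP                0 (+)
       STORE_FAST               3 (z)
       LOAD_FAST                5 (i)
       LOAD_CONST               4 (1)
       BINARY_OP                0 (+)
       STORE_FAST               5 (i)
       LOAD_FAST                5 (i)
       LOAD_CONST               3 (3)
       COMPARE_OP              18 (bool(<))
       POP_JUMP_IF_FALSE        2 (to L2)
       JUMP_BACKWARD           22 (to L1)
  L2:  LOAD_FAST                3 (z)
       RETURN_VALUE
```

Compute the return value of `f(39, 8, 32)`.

LOAD_FAST_LOAD_FAST c,a → push 32,39. Stack: [32, 39]
BINARY_OP ^ → 32 ^ 39 = 7. Stack: [7]
STORE_FAST z → z=7. Stack: []
LOAD_FAST b → push 8. Stack: [8]
LOAD_CONST → push 9. Stack: [8, 9]
BINARY_OP - → 8 - 9 = -1. Stack: [-1]
LOAD_FAST b → push 8. Stack: [-1, 8]
BINARY_OP % → -1 % 8 = 7. Stack: [7]
STORE_FAST v → v=7. Stack: []
LOAD_CONST → push 0. Stack: [0]
STORE_FAST i → i=0. Stack: []
LOAD_FAST i → push 0. Stack: [0]
LOAD_CONST → push 3. Stack: [0, 3]
COMPARE_OP bool(<) → 0 vs 3 = True. Stack: [True]
POP_JUMP_IF_FALSE → pop True; no jump. Stack: []
LOAD_FAST z → push 7. Stack: [7]
LOAD_CONST → push 1. Stack: [7, 1]
BINARY_OP >> → 7 >> 1 = 3. Stack: [3]
STORE_FAST z → z=3. Stack: []
LOAD_FAST_LOAD_FAST i,z → push 0,3. Stack: [0, 3]
BINARY_OP + → 0 + 3 = 3. Stack: [3]
STORE_FAST z → z=3. Stack: []
LOAD_FAST i → push 0. Stack: [0]
LOAD_CONST → push 1. Stack: [0, 1]
BINARY_OP + → 0 + 1 = 1. Stack: [1]
STORE_FAST i → i=1. Stack: []
LOAD_FAST i → push 1. Stack: [1]
LOAD_CONST → push 3. Stack: [1, 3]
COMPARE_OP bool(<) → 1 vs 3 = True. Stack: [True]
POP_JUMP_IF_FALSE → pop True; no jump. Stack: []
LOAD_FAST z → push 3. Stack: [3]
LOAD_CONST → push 1. Stack: [3, 1]
BINARY_OP >> → 3 >> 1 = 1. Stack: [1]
STORE_FAST z → z=1. Stack: []
LOAD_FAST_LOAD_FAST i,z → push 1,1. Stack: [1, 1]
BINARY_OP + → 1 + 1 = 2. Stack: [2]
STORE_FAST z → z=2. Stack: []
LOAD_FAST i → push 1. Stack: [1]
LOAD_CONST → push 1. Stack: [1, 1]
BINARY_OP + → 1 + 1 = 2. Stack: [2]
STORE_FAST i → i=2. Stack: []
LOAD_FAST i → push 2. Stack: [2]
LOAD_CONST → push 3. Stack: [2, 3]
COMPARE_OP bool(<) → 2 vs 3 = True. Stack: [True]
POP_JUMP_IF_FALSE → pop True; no jump. Stack: []
LOAD_FAST z → push 2. Stack: [2]
LOAD_CONST → push 1. Stack: [2, 1]
BINARY_OP >> → 2 >> 1 = 1. Stack: [1]
STORE_FAST z → z=1. Stack: []
LOAD_FAST_LOAD_FAST i,z → push 2,1. Stack: [2, 1]
BINARY_OP + → 2 + 1 = 3. Stack: [3]
STORE_FAST z → z=3. Stack: []
LOAD_FAST i → push 2. Stack: [2]
LOAD_CONST → push 1. Stack: [2, 1]
BINARY_OP + → 2 + 1 = 3. Stack: [3]
STORE_FAST i → i=3. Stack: []
LOAD_FAST i → push 3. Stack: [3]
LOAD_CONST → push 3. Stack: [3, 3]
COMPARE_OP bool(<) → 3 vs 3 = False. Stack: [False]
POP_JUMP_IF_FALSE → pop False; jump. Stack: []
LOAD_FAST z → push 3. Stack: [3]
RETURN_VALUE → return 3.

3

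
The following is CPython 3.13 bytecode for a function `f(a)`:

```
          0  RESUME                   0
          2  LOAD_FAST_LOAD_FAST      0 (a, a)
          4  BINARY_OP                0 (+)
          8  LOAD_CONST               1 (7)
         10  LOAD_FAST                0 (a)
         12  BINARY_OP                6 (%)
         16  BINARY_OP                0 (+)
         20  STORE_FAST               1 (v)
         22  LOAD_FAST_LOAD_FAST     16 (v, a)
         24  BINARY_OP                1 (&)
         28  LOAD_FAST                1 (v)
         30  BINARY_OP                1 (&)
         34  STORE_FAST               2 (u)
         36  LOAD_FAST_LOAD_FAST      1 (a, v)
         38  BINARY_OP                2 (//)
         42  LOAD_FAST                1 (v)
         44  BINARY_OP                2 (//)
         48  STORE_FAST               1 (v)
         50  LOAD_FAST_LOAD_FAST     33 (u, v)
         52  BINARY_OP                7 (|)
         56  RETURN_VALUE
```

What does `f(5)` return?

LOAD_FAST_LOAD_FAST a,a → push 5,5. Stack: [5, 5]
BINARY_OP + → 5 + 5 = 10. Stack: [10]
LOAD_CONST → push 7. Stack: [10, 7]
LOAD_FAST a → push 5. Stack: [10, 7, 5]
BINARY_OP % → 7 % 5 = 2. Stack: [10, 2]
BINARY_OP + → 10 + 2 = 12. Stack: [12]
STORE_FAST v → v=12. Stack: []
LOAD_FAST_LOAD_FAST v,a → push 12,5. Stack: [12, 5]
BINARY_OP & → 12 & 5 = 4. Stack: [4]
LOAD_FAST v → push 12. Stack: [4, 12]
BINARY_OP & → 4 & 12 = 4. Stack: [4]
STORE_FAST u → u=4. Stack: []
LOAD_FAST_LOAD_FAST a,v → push 5,12. Stack: [5, 12]
BINARY_OP // → 5 // 12 = 0. Stack: [0]
LOAD_FAST v → push 12. Stack: [0, 12]
BINARY_OP // → 0 // 12 = 0. Stack: [0]
STORE_FAST v → v=0. Stack: []
LOAD_FAST_LOAD_FAST u,v → push 4,0. Stack: [4, 0]
BINARY_OP | → 4 | 0 = 4. Stack: [4]
RETURN_VALUE → return 4.

4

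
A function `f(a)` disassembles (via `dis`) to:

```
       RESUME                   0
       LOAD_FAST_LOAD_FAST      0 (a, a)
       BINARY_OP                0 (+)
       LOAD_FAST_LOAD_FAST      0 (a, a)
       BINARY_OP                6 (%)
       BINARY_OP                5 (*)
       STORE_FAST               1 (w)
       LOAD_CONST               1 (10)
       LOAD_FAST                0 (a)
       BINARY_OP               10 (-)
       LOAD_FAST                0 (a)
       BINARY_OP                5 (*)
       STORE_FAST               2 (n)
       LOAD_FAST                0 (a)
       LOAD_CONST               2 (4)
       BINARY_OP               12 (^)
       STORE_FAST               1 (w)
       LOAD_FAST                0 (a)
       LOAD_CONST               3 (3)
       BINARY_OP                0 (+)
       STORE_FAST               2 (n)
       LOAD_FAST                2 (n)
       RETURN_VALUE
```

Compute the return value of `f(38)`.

41

LOAD_FAST_LOAD_FAST a,a → push 38,38. Stack: [38, 38]
BINARY_OP + → 38 + 38 = 76. Stack: [76]
LOAD_FAST_LOAD_FAST a,a → push 38,38. Stack: [76, 38, 38]
BINARY_OP % → 38 % 38 = 0. Stack: [76, 0]
BINARY_OP * → 76 * 0 = 0. Stack: [0]
STORE_FAST w → w=0. Stack: []
LOAD_CONST → push 10. Stack: [10]
LOAD_FAST a → push 38. Stack: [10, 38]
BINARY_OP - → 10 - 38 = -28. Stack: [-28]
LOAD_FAST a → push 38. Stack: [-28, 38]
BINARY_OP * → -28 * 38 = -1064. Stack: [-1064]
STORE_FAST n → n=-1064. Stack: []
LOAD_FAST a → push 38. Stack: [38]
LOAD_CONST → push 4. Stack: [38, 4]
BINARY_OP ^ → 38 ^ 4 = 34. Stack: [34]
STORE_FAST w → w=34. Stack: []
LOAD_FAST a → push 38. Stack: [38]
LOAD_CONST → push 3. Stack: [38, 3]
BINARY_OP + → 38 + 3 = 41. Stack: [41]
STORE_FAST n → n=41. Stack: []
LOAD_FAST n → push 41. Stack: [41]
RETURN_VALUE → return 41.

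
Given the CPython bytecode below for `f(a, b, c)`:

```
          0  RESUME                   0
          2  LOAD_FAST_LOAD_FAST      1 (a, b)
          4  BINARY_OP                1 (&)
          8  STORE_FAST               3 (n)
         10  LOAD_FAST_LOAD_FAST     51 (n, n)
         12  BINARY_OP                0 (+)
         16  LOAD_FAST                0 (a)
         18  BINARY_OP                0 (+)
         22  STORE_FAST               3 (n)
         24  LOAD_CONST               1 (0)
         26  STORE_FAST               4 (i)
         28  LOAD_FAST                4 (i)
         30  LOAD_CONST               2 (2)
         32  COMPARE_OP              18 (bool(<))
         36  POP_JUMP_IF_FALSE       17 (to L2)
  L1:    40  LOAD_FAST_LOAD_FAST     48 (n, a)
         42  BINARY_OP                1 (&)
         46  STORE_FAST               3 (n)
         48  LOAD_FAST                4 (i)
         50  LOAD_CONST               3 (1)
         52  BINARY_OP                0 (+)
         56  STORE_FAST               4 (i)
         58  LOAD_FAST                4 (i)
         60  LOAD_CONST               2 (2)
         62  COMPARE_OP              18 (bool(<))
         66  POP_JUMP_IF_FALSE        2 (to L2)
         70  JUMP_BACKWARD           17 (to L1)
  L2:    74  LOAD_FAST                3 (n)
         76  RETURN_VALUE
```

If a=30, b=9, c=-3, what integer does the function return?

LOAD_FAST_LOAD_FAST a,b → push 30,9. Stack: [30, 9]
BINARY_OP & → 30 & 9 = 8. Stack: [8]
STORE_FAST n → n=8. Stack: []
LOAD_FAST_LOAD_FAST n,n → push 8,8. Stack: [8, 8]
BINARY_OP + → 8 + 8 = 16. Stack: [16]
LOAD_FAST a → push 30. Stack: [16, 30]
BINARY_OP + → 16 + 30 = 46. Stack: [46]
STORE_FAST n → n=46. Stack: []
LOAD_CONST → push 0. Stack: [0]
STORE_FAST i → i=0. Stack: []
LOAD_FAST i → push 0. Stack: [0]
LOAD_CONST → push 2. Stack: [0, 2]
COMPARE_OP bool(<) → 0 vs 2 = True. Stack: [True]
POP_JUMP_IF_FALSE → pop True; no jump. Stack: []
LOAD_FAST_LOAD_FAST n,a → push 46,30. Stack: [46, 30]
BINARY_OP & → 46 & 30 = 14. Stack: [14]
STORE_FAST n → n=14. Stack: []
LOAD_FAST i → push 0. Stack: [0]
LOAD_CONST → push 1. Stack: [0, 1]
BINARY_OP + → 0 + 1 = 1. Stack: [1]
STORE_FAST i → i=1. Stack: []
LOAD_FAST i → push 1. Stack: [1]
LOAD_CONST → push 2. Stack: [1, 2]
COMPARE_OP bool(<) → 1 vs 2 = True. Stack: [True]
POP_JUMP_IF_FALSE → pop True; no jump. Stack: []
LOAD_FAST_LOAD_FAST n,a → push 14,30. Stack: [14, 30]
BINARY_OP & → 14 & 30 = 14. Stack: [14]
STORE_FAST n → n=14. Stack: []
LOAD_FAST i → push 1. Stack: [1]
LOAD_CONST → push 1. Stack: [1, 1]
BINARY_OP + → 1 + 1 = 2. Stack: [2]
STORE_FAST i → i=2. Stack: []
LOAD_FAST i → push 2. Stack: [2]
LOAD_CONST → push 2. Stack: [2, 2]
COMPARE_OP bool(<) → 2 vs 2 = False. Stack: [False]
POP_JUMP_IF_FALSE → pop False; jump. Stack: []
LOAD_FAST n → push 14. Stack: [14]
RETURN_VALUE → return 14.

14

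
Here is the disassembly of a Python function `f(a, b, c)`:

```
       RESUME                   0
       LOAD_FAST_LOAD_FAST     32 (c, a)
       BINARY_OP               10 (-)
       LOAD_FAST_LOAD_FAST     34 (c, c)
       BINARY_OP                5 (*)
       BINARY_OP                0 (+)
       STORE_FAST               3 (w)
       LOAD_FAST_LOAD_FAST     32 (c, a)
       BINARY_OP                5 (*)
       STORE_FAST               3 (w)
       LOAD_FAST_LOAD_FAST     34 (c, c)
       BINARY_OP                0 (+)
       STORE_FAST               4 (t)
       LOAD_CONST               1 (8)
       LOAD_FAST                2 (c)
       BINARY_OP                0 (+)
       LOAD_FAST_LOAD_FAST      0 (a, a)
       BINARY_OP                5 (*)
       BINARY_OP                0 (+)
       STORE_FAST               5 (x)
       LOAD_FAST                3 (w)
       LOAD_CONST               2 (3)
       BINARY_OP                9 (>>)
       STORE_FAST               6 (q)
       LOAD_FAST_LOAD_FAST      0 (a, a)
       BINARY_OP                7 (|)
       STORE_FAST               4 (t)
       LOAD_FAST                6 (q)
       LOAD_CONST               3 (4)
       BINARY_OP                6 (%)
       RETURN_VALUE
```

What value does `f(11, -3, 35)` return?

0

LOAD_FAST_LOAD_FAST c,a → push 35,11. Stack: [35, 11]
BINARY_OP - → 35 - 11 = 24. Stack: [24]
LOAD_FAST_LOAD_FAST c,c → push 35,35. Stack: [24, 35, 35]
BINARY_OP * → 35 * 35 = 1225. Stack: [24, 1225]
BINARY_OP + → 24 + 1225 = 1249. Stack: [1249]
STORE_FAST w → w=1249. Stack: []
LOAD_FAST_LOAD_FAST c,a → push 35,11. Stack: [35, 11]
BINARY_OP * → 35 * 11 = 385. Stack: [385]
STORE_FAST w → w=385. Stack: []
LOAD_FAST_LOAD_FAST c,c → push 35,35. Stack: [35, 35]
BINARY_OP + → 35 + 35 = 70. Stack: [70]
STORE_FAST t → t=70. Stack: []
LOAD_CONST → push 8. Stack: [8]
LOAD_FAST c → push 35. Stack: [8, 35]
BINARY_OP + → 8 + 35 = 43. Stack: [43]
LOAD_FAST_LOAD_FAST a,a → push 11,11. Stack: [43, 11, 11]
BINARY_OP * → 11 * 11 = 121. Stack: [43, 121]
BINARY_OP + → 43 + 121 = 164. Stack: [164]
STORE_FAST x → x=164. Stack: []
LOAD_FAST w → push 385. Stack: [385]
LOAD_CONST → push 3. Stack: [385, 3]
BINARY_OP >> → 385 >> 3 = 48. Stack: [48]
STORE_FAST q → q=48. Stack: []
LOAD_FAST_LOAD_FAST a,a → push 11,11. Stack: [11, 11]
BINARY_OP | → 11 | 11 = 11. Stack: [11]
STORE_FAST t → t=11. Stack: []
LOAD_FAST q → push 48. Stack: [48]
LOAD_CONST → push 4. Stack: [48, 4]
BINARY_OP % → 48 % 4 = 0. Stack: [0]
RETURN_VALUE → return 0.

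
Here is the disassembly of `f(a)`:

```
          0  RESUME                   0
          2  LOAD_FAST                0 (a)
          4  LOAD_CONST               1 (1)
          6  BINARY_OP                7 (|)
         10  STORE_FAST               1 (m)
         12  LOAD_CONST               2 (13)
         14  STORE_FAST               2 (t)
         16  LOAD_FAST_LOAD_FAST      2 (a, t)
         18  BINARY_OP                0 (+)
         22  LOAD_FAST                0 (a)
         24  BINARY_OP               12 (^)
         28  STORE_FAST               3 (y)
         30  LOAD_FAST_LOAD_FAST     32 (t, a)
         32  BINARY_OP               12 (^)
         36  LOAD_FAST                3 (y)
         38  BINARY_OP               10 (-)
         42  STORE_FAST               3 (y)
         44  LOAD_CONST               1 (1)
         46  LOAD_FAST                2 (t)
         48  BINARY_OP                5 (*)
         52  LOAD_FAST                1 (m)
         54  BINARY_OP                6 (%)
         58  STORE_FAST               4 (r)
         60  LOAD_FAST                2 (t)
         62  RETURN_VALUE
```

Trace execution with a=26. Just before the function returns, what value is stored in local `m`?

LOAD_FAST a → push 26. Stack: [26]
LOAD_CONST → push 1. Stack: [26, 1]
BINARY_OP | → 26 | 1 = 27. Stack: [27]
STORE_FAST m → m=27. Stack: []
LOAD_CONST → push 13. Stack: [13]
STORE_FAST t → t=13. Stack: []
LOAD_FAST_LOAD_FAST a,t → push 26,13. Stack: [26, 13]
BINARY_OP + → 26 + 13 = 39. Stack: [39]
LOAD_FAST a → push 26. Stack: [39, 26]
BINARY_OP ^ → 39 ^ 26 = 61. Stack: [61]
STORE_FAST y → y=61. Stack: []
LOAD_FAST_LOAD_FAST t,a → push 13,26. Stack: [13, 26]
BINARY_OP ^ → 13 ^ 26 = 23. Stack: [23]
LOAD_FAST y → push 61. Stack: [23, 61]
BINARY_OP - → 23 - 61 = -38. Stack: [-38]
STORE_FAST y → y=-38. Stack: []
LOAD_CONST → push 1. Stack: [1]
LOAD_FAST t → push 13. Stack: [1, 13]
BINARY_OP * → 1 * 13 = 13. Stack: [13]
LOAD_FAST m → push 27. Stack: [13, 27]
BINARY_OP % → 13 % 27 = 13. Stack: [13]
STORE_FAST r → r=13. Stack: []
LOAD_FAST t → push 13. Stack: [13]
RETURN_VALUE → return 13.

27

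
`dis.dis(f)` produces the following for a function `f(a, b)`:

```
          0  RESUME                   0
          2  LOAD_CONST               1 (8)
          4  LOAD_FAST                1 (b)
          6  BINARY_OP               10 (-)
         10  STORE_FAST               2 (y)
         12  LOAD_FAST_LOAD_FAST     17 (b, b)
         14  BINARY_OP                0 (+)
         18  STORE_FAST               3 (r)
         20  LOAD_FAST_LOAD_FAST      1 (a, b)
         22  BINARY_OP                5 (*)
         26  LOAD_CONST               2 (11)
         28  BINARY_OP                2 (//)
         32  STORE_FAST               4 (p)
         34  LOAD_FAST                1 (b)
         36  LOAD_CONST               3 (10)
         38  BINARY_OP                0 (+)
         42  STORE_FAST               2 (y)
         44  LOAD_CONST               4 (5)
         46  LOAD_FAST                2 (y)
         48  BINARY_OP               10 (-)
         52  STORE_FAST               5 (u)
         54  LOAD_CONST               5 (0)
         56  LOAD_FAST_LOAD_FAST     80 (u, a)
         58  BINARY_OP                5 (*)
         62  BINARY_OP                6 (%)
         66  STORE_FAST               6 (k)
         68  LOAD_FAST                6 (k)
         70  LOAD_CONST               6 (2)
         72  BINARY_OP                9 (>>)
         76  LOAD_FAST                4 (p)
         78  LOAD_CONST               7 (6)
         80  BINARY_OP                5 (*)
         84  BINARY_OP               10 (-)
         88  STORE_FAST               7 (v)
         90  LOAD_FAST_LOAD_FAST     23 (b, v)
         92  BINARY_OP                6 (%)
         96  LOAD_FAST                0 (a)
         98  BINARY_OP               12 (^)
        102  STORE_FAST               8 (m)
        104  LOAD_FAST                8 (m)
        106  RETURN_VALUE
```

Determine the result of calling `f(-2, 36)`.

LOAD_CONST → push 8. Stack: [8]
LOAD_FAST b → push 36. Stack: [8, 36]
BINARY_OP - → 8 - 36 = -28. Stack: [-28]
STORE_FAST y → y=-28. Stack: []
LOAD_FAST_LOAD_FAST b,b → push 36,36. Stack: [36, 36]
BINARY_OP + → 36 + 36 = 72. Stack: [72]
STORE_FAST r → r=72. Stack: []
LOAD_FAST_LOAD_FAST a,b → push -2,36. Stack: [-2, 36]
BINARY_OP * → -2 * 36 = -72. Stack: [-72]
LOAD_CONST → push 11. Stack: [-72, 11]
BINARY_OP // → -72 // 11 = -7. Stack: [-7]
STORE_FAST p → p=-7. Stack: []
LOAD_FAST b → push 36. Stack: [36]
LOAD_CONST → push 10. Stack: [36, 10]
BINARY_OP + → 36 + 10 = 46. Stack: [46]
STORE_FAST y → y=46. Stack: []
LOAD_CONST → push 5. Stack: [5]
LOAD_FAST y → push 46. Stack: [5, 46]
BINARY_OP - → 5 - 46 = -41. Stack: [-41]
STORE_FAST u → u=-41. Stack: []
LOAD_CONST → push 0. Stack: [0]
LOAD_FAST_LOAD_FAST u,a → push -41,-2. Stack: [0, -41, -2]
BINARY_OP * → -41 * -2 = 82. Stack: [0, 82]
BINARY_OP % → 0 % 82 = 0. Stack: [0]
STORE_FAST k → k=0. Stack: []
LOAD_FAST k → push 0. Stack: [0]
LOAD_CONST → push 2. Stack: [0, 2]
BINARY_OP >> → 0 >> 2 = 0. Stack: [0]
LOAD_FAST p → push -7. Stack: [0, -7]
LOAD_CONST → push 6. Stack: [0, -7, 6]
BINARY_OP * → -7 * 6 = -42. Stack: [0, -42]
BINARY_OP - → 0 - -42 = 42. Stack: [42]
STORE_FAST v → v=42. Stack: []
LOAD_FAST_LOAD_FAST b,v → push 36,42. Stack: [36, 42]
BINARY_OP % → 36 % 42 = 36. Stack: [36]
LOAD_FAST a → push -2. Stack: [36, -2]
BINARY_OP ^ → 36 ^ -2 = -38. Stack: [-38]
STORE_FAST m → m=-38. Stack: []
LOAD_FAST m → push -38. Stack: [-38]
RETURN_VALUE → return -38.

-38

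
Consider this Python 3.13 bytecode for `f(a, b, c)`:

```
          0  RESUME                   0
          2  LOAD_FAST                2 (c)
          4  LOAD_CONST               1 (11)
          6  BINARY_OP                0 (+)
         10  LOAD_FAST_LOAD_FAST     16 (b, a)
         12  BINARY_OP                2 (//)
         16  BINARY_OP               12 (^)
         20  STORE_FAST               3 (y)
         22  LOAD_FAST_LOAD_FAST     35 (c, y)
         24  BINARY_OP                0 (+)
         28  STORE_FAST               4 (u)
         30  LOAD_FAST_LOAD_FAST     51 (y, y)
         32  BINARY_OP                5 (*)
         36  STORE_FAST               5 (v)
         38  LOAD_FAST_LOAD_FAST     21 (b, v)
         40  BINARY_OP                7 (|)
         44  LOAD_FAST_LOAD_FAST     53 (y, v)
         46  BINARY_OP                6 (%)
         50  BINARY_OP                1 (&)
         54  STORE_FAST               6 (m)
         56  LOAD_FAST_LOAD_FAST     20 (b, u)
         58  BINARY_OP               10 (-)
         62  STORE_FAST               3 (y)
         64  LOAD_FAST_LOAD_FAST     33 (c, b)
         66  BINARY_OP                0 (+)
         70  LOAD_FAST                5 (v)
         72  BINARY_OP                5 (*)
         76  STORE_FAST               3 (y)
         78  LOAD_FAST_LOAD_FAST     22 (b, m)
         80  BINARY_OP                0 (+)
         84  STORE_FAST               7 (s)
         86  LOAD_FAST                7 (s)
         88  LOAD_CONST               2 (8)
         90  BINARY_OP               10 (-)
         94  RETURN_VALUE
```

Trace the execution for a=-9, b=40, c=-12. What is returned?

32

LOAD_FAST c → push -12. Stack: [-12]
LOAD_CONST → push 11. Stack: [-12, 11]
BINARY_OP + → -12 + 11 = -1. Stack: [-1]
LOAD_FAST_LOAD_FAST b,a → push 40,-9. Stack: [-1, 40, -9]
BINARY_OP // → 40 // -9 = -5. Stack: [-1, -5]
BINARY_OP ^ → -1 ^ -5 = 4. Stack: [4]
STORE_FAST y → y=4. Stack: []
LOAD_FAST_LOAD_FAST c,y → push -12,4. Stack: [-12, 4]
BINARY_OP + → -12 + 4 = -8. Stack: [-8]
STORE_FAST u → u=-8. Stack: []
LOAD_FAST_LOAD_FAST y,y → push 4,4. Stack: [4, 4]
BINARY_OP * → 4 * 4 = 16. Stack: [16]
STORE_FAST v → v=16. Stack: []
LOAD_FAST_LOAD_FAST b,v → push 40,16. Stack: [40, 16]
BINARY_OP | → 40 | 16 = 56. Stack: [56]
LOAD_FAST_LOAD_FAST y,v → push 4,16. Stack: [56, 4, 16]
BINARY_OP % → 4 % 16 = 4. Stack: [56, 4]
BINARY_OP & → 56 & 4 = 0. Stack: [0]
STORE_FAST m → m=0. Stack: []
LOAD_FAST_LOAD_FAST b,u → push 40,-8. Stack: [40, -8]
BINARY_OP - → 40 - -8 = 48. Stack: [48]
STORE_FAST y → y=48. Stack: []
LOAD_FAST_LOAD_FAST c,b → push -12,40. Stack: [-12, 40]
BINARY_OP + → -12 + 40 = 28. Stack: [28]
LOAD_FAST v → push 16. Stack: [28, 16]
BINARY_OP * → 28 * 16 = 448. Stack: [448]
STORE_FAST y → y=448. Stack: []
LOAD_FAST_LOAD_FAST b,m → push 40,0. Stack: [40, 0]
BINARY_OP + → 40 + 0 = 40. Stack: [40]
STORE_FAST s → s=40. Stack: []
LOAD_FAST s → push 40. Stack: [40]
LOAD_CONST → push 8. Stack: [40, 8]
BINARY_OP - → 40 - 8 = 32. Stack: [32]
RETURN_VALUE → return 32.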